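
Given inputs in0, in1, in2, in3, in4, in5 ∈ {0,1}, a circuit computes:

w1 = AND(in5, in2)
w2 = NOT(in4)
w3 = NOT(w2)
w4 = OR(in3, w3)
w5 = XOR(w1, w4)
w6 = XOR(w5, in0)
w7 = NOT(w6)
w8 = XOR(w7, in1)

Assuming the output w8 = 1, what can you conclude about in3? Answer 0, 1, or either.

Both values of in3 occur among assignments with w8 = 1:
  in3=0: in0=0, in1=0, in2=0, in3=0, in4=0, in5=0
  in3=1: in0=0, in1=0, in2=1, in3=1, in4=0, in5=1

either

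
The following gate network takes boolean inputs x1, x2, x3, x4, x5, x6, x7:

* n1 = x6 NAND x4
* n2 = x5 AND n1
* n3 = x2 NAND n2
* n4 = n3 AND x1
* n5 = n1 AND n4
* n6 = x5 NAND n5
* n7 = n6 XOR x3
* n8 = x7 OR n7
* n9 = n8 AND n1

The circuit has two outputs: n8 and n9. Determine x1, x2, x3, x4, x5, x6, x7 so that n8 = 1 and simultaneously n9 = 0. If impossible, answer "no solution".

x1=0 x2=1 x3=1 x4=1 x5=0 x6=1 x7=1

Check with x1=0 x2=1 x3=1 x4=1 x5=0 x6=1 x7=1:
n1 = x6 NAND x4 = 1 NAND 1 = 0
n2 = x5 AND n1 = 0 AND 0 = 0
n3 = x2 NAND n2 = 1 NAND 0 = 1
n4 = n3 AND x1 = 1 AND 0 = 0
n5 = n1 AND n4 = 0 AND 0 = 0
n6 = x5 NAND n5 = 0 NAND 0 = 1
n7 = n6 XOR x3 = 1 XOR 1 = 0
n8 = x7 OR n7 = 1 OR 0 = 1
n9 = n8 AND n1 = 1 AND 0 = 0
So n8 = 1 and n9 = 0.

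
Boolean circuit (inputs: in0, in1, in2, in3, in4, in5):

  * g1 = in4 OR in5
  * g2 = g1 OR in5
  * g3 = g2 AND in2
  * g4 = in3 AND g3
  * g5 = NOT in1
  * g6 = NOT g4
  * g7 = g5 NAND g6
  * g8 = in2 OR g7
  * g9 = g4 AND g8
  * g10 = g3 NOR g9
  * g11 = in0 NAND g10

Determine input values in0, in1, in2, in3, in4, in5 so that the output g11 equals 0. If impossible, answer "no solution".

g11 = in0 NAND g10 must be 0, so both in0 = 1 and g10 = 1.
Check with in0=1, in1=1, in2=0, in3=1, in4=1, in5=0:
g1 = in4 OR in5 = 1 OR 0 = 1
g2 = g1 OR in5 = 1 OR 0 = 1
g3 = g2 AND in2 = 1 AND 0 = 0
g4 = in3 AND g3 = 1 AND 0 = 0
g5 = NOT in1 = NOT 1 = 0
g6 = NOT g4 = NOT 0 = 1
g7 = g5 NAND g6 = 0 NAND 1 = 1
g8 = in2 OR g7 = 0 OR 1 = 1
g9 = g4 AND g8 = 0 AND 1 = 0
g10 = g3 NOR g9 = 0 NOR 0 = 1
g11 = in0 NAND g10 = 1 NAND 1 = 0
So g11 = 0 as required.

in0=1, in1=1, in2=0, in3=1, in4=1, in5=0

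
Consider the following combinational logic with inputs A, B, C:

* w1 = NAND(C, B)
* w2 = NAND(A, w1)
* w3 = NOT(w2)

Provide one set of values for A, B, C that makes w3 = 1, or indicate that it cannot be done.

A=1 B=0 C=0

w3 = NOT(w2) must be 1, so w2 = 0.
w2 = NAND(A, w1) must be 0, so both A = 1 and w1 = 1.
Check with A=1 B=0 C=0:
w1 = NAND(C, B) = NAND(0, 0) = 1
w2 = NAND(A, w1) = NAND(1, 1) = 0
w3 = NOT(w2) = NOT 0 = 1
So w3 = 1 as required.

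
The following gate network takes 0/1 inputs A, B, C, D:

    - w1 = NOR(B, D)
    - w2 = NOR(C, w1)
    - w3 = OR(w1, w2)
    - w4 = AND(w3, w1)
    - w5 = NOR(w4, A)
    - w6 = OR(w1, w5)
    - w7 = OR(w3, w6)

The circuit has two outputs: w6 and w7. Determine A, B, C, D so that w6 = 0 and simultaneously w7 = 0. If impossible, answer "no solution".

A=1, B=1, C=1, D=1

Check with A=1, B=1, C=1, D=1:
w1 = NOR(B, D) = NOR(1, 1) = 0
w2 = NOR(C, w1) = NOR(1, 0) = 0
w3 = OR(w1, w2) = OR(0, 0) = 0
w4 = AND(w3, w1) = AND(0, 0) = 0
w5 = NOR(w4, A) = NOR(0, 1) = 0
w6 = OR(w1, w5) = OR(0, 0) = 0
w7 = OR(w3, w6) = OR(0, 0) = 0
So w6 = 0 and w7 = 0.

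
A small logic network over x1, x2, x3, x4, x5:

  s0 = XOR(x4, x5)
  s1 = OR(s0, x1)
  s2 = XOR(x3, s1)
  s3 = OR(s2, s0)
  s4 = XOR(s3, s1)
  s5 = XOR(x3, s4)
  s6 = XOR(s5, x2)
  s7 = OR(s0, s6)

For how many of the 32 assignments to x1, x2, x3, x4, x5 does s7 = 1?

24

s7 = OR(s0, s6) must be 1, so at least one of s0, s6 is 1.
Enumerating the 32 input combinations, 24 give s7 = 1 and 8 give s7 = 0.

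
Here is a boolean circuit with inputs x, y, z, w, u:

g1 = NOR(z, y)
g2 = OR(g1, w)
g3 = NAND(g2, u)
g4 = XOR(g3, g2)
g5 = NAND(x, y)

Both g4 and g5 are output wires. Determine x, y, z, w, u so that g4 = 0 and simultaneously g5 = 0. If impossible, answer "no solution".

Check with x=1, y=1, z=1, w=1, u=0:
g1 = NOR(z, y) = NOR(1, 1) = 0
g2 = OR(g1, w) = OR(0, 1) = 1
g3 = NAND(g2, u) = NAND(1, 0) = 1
g4 = XOR(g3, g2) = XOR(1, 1) = 0
g5 = NAND(x, y) = NAND(1, 1) = 0
So g4 = 0 and g5 = 0.

x=1, y=1, z=1, w=1, u=0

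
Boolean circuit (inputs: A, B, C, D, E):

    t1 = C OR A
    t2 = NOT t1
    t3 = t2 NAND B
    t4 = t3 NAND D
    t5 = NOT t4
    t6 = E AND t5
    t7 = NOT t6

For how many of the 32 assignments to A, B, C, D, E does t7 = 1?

25

t7 = NOT t6 must be 1, so t6 = 0.
t6 = E AND t5 must be 0, so at least one of E, t5 is 0.
Enumerating the 32 input combinations, 25 give t7 = 1 and 7 give t7 = 0.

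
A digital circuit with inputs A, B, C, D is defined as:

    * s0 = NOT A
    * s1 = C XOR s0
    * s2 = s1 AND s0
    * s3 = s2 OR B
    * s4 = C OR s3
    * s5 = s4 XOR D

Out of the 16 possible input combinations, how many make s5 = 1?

s5 = s4 XOR D must be 1, so s4 and D differ.
Enumerating the 16 input combinations, 8 give s5 = 1 and 8 give s5 = 0.

8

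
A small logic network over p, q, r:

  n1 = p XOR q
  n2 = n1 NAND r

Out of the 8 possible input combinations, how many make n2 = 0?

2

n2 = n1 NAND r must be 0, so both n1 = 1 and r = 1.
Satisfying assignments:
  p=0, q=1, r=1
  p=1, q=0, r=1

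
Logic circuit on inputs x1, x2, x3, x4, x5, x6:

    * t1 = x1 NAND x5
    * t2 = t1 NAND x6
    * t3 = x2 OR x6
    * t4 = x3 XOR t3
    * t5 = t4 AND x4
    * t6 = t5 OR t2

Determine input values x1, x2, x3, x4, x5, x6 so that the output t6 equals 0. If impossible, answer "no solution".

t6 = t5 OR t2 must be 0, so both t5 = 0 and t2 = 0.
t5 = t4 AND x4 must be 0, so at least one of t4, x4 is 0.
t2 = t1 NAND x6 must be 0, so both t1 = 1 and x6 = 1.
Check with x1=0, x2=0, x3=1, x4=0, x5=1, x6=1:
t1 = x1 NAND x5 = 0 NAND 1 = 1
t2 = t1 NAND x6 = 1 NAND 1 = 0
t3 = x2 OR x6 = 0 OR 1 = 1
t4 = x3 XOR t3 = 1 XOR 1 = 0
t5 = t4 AND x4 = 0 AND 0 = 0
t6 = t5 OR t2 = 0 OR 0 = 0
So t6 = 0 as required.

x1=0, x2=0, x3=1, x4=0, x5=1, x6=1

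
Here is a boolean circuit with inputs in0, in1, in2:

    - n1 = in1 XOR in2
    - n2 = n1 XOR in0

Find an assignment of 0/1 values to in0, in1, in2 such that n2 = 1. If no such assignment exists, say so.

in0=1, in1=0, in2=0

Check with in0=1, in1=0, in2=0:
n1 = in1 XOR in2 = 0 XOR 0 = 0
n2 = n1 XOR in0 = 0 XOR 1 = 1
So n2 = 1 as required.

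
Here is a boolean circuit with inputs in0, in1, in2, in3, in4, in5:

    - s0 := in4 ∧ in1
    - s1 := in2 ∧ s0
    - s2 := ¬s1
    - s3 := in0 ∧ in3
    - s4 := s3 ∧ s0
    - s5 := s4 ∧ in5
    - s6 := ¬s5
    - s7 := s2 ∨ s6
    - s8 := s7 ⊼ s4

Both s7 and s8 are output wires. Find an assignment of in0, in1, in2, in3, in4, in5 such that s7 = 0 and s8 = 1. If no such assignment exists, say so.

Check with in0=1, in1=1, in2=1, in3=1, in4=1, in5=1:
s0 = in4 ∧ in1 = 1 ∧ 1 = 1
s1 = in2 ∧ s0 = 1 ∧ 1 = 1
s2 = ¬s1 = ¬1 = 0
s3 = in0 ∧ in3 = 1 ∧ 1 = 1
s4 = s3 ∧ s0 = 1 ∧ 1 = 1
s5 = s4 ∧ in5 = 1 ∧ 1 = 1
s6 = ¬s5 = ¬1 = 0
s7 = s2 ∨ s6 = 0 ∨ 0 = 0
s8 = s7 ⊼ s4 = 0 ⊼ 1 = 1
So s7 = 0 and s8 = 1.

in0=1, in1=1, in2=1, in3=1, in4=1, in5=1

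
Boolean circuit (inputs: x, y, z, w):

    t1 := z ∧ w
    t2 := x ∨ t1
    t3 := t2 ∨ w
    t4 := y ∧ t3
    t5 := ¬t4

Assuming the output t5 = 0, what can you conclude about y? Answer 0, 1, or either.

1

t5 = ¬t4 must be 0, so t4 = 1.
Every assignment with t5 = 0 has y = 1; there are 6 such assignment(s).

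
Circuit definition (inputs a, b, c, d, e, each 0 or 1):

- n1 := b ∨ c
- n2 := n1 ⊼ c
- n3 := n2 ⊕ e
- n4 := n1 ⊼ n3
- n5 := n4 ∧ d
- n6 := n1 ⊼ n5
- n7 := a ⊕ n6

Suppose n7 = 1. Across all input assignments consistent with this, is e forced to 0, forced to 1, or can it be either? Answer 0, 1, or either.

either

Both values of e occur among assignments with n7 = 1:
  e=0: a=0, b=0, c=0, d=0, e=0
  e=1: a=0, b=0, c=0, d=0, e=1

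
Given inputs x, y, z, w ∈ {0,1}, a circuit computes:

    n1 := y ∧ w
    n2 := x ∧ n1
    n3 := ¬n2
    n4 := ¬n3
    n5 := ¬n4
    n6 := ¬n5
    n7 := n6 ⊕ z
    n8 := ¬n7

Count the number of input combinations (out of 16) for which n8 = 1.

n8 = ¬n7 must be 1, so n7 = 0.
Enumerating the 16 input combinations, 8 give n8 = 1 and 8 give n8 = 0.

8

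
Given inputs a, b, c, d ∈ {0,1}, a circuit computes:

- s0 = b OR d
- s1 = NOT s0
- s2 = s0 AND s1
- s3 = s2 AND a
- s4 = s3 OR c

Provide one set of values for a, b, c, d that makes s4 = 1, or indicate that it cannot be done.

s4 = s3 OR c must be 1, so at least one of s3, c is 1.
Check with a=0 b=1 c=1 d=0:
s0 = b OR d = 1 OR 0 = 1
s1 = NOT s0 = NOT 1 = 0
s2 = s0 AND s1 = 1 AND 0 = 0
s3 = s2 AND a = 0 AND 0 = 0
s4 = s3 OR c = 0 OR 1 = 1
So s4 = 1 as required.

a=0 b=1 c=1 d=0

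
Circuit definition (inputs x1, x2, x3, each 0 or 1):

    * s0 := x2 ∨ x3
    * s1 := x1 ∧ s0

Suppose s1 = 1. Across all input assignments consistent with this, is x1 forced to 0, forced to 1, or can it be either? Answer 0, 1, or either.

1

s1 = x1 ∧ s0 must be 1, so both x1 = 1 and s0 = 1.
s0 = x2 ∨ x3 must be 1, so at least one of x2, x3 is 1.
Every assignment with s1 = 1 has x1 = 1; there are 3 such assignment(s).
  x1=1, x2=0, x3=1
  x1=1, x2=1, x3=0
  x1=1, x2=1, x3=1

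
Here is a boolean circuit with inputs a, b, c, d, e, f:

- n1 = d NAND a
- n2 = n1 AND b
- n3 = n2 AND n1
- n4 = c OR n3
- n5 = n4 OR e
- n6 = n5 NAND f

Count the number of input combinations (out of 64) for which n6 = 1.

n6 = n5 NAND f must be 1, so at least one of n5, f is 0.
Enumerating the 64 input combinations, 37 give n6 = 1 and 27 give n6 = 0.

37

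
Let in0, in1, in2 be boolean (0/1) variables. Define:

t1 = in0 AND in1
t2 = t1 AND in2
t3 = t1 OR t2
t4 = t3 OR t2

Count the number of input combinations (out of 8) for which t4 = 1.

2

t4 = t3 OR t2 must be 1, so at least one of t3, t2 is 1.
Enumerating the 8 input combinations, 2 give t4 = 1 and 6 give t4 = 0.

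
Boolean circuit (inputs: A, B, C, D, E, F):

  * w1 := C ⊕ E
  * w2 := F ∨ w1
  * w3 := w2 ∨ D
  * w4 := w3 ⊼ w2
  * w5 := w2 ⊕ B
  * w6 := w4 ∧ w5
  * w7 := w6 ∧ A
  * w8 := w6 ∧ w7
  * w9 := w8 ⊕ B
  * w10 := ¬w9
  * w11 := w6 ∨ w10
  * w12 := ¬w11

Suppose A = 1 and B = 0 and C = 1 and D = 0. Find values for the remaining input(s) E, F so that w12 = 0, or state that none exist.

E=0 F=1

w12 = ¬w11 must be 0, so w11 = 1.
w11 = w6 ∨ w10 must be 1, so at least one of w6, w10 is 1.
Check with A = 1 and B = 0 and C = 1 and D = 0 and E=0, F=1:
w1 = C ⊕ E = 1 ⊕ 0 = 1
w2 = F ∨ w1 = 1 ∨ 1 = 1
w3 = w2 ∨ D = 1 ∨ 0 = 1
w4 = w3 ⊼ w2 = 1 ⊼ 1 = 0
w5 = w2 ⊕ B = 1 ⊕ 0 = 1
w6 = w4 ∧ w5 = 0 ∧ 1 = 0
w7 = w6 ∧ A = 0 ∧ 1 = 0
w8 = w6 ∧ w7 = 0 ∧ 0 = 0
w9 = w8 ⊕ B = 0 ⊕ 0 = 0
w10 = ¬w9 = ¬0 = 1
w11 = w6 ∨ w10 = 0 ∨ 1 = 1
w12 = ¬w11 = ¬1 = 0
So w12 = 0.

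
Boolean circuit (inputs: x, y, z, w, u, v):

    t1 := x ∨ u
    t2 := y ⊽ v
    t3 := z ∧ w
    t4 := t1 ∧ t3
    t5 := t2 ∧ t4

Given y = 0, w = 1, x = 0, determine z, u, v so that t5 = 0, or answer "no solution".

t5 = t2 ∧ t4 must be 0, so at least one of t2, t4 is 0.
Check with y = 0, w = 1, x = 0 and z=1, u=1, v=1:
t1 = x ∨ u = 0 ∨ 1 = 1
t2 = y ⊽ v = 0 ⊽ 1 = 0
t3 = z ∧ w = 1 ∧ 1 = 1
t4 = t1 ∧ t3 = 1 ∧ 1 = 1
t5 = t2 ∧ t4 = 0 ∧ 1 = 0
So t5 = 0.

z=1, u=1, v=1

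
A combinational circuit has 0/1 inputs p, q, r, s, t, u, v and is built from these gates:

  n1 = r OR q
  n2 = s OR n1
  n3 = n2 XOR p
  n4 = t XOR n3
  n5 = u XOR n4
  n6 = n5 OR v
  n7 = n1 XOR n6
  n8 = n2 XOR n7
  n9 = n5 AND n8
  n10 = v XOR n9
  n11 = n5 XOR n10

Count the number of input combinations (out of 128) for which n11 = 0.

64

n11 = n5 XOR n10 must be 0, so n5 and n10 are equal.
Enumerating the 128 input combinations, 64 give n11 = 0 and 64 give n11 = 1.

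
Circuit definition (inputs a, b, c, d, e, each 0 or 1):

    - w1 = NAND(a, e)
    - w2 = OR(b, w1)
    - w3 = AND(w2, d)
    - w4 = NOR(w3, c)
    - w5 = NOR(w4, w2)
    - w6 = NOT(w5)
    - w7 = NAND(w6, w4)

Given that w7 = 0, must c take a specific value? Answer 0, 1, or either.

w7 = NAND(w6, w4) must be 0, so both w6 = 1 and w4 = 1.
w6 = NOT(w5) must be 1, so w5 = 0.
w4 = NOR(w3, c) must be 1, so both w3 = 0 and c = 0.
Every assignment with w7 = 0 has c = 0; there are 9 such assignment(s).

0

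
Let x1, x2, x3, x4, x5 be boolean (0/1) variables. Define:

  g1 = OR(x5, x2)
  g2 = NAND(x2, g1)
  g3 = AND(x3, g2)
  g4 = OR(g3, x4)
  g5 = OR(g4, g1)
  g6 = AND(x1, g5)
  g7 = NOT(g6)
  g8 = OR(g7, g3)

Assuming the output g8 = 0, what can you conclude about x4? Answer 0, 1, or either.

either

Both values of x4 occur among assignments with g8 = 0:
  x4=0: x1=1, x2=0, x3=0, x4=0, x5=1
  x4=1: x1=1, x2=0, x3=0, x4=1, x5=0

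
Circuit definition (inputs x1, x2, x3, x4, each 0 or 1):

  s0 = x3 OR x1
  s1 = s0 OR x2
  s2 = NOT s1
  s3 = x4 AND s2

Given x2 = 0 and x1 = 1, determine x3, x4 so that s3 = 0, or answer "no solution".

x3=0, x4=0

s3 = x4 AND s2 must be 0, so at least one of x4, s2 is 0.
Check with x2 = 0 and x1 = 1 and x3=0, x4=0:
s0 = x3 OR x1 = 0 OR 1 = 1
s1 = s0 OR x2 = 1 OR 0 = 1
s2 = NOT s1 = NOT 1 = 0
s3 = x4 AND s2 = 0 AND 0 = 0
So s3 = 0.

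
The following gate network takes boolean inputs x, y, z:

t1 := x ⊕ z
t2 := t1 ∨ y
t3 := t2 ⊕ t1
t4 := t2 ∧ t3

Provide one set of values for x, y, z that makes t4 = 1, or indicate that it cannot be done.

x=0, y=1, z=0

t4 = t2 ∧ t3 must be 1, so both t2 = 1 and t3 = 1.
t2 = t1 ∨ y must be 1, so at least one of t1, y is 1.
t3 = t2 ⊕ t1 must be 1, so t2 and t1 differ.
Check with x=0, y=1, z=0:
t1 = x ⊕ z = 0 ⊕ 0 = 0
t2 = t1 ∨ y = 0 ∨ 1 = 1
t3 = t2 ⊕ t1 = 1 ⊕ 0 = 1
t4 = t2 ∧ t3 = 1 ∧ 1 = 1
So t4 = 1 as required.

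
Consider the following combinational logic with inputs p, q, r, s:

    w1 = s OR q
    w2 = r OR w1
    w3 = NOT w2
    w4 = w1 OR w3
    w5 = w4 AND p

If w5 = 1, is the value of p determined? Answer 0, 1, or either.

w5 = w4 AND p must be 1, so both w4 = 1 and p = 1.
w4 = w1 OR w3 must be 1, so at least one of w1, w3 is 1.
Every assignment with w5 = 1 has p = 1; there are 7 such assignment(s).

1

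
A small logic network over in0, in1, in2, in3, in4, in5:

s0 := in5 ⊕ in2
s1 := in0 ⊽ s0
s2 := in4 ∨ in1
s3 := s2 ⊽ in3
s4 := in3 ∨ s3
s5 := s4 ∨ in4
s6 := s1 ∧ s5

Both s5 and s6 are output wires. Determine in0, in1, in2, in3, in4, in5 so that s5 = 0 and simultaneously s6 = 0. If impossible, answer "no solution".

in0=1 in1=1 in2=0 in3=0 in4=0 in5=0

Check with in0=1 in1=1 in2=0 in3=0 in4=0 in5=0:
s0 = in5 ⊕ in2 = 0 ⊕ 0 = 0
s1 = in0 ⊽ s0 = 1 ⊽ 0 = 0
s2 = in4 ∨ in1 = 0 ∨ 1 = 1
s3 = s2 ⊽ in3 = 1 ⊽ 0 = 0
s4 = in3 ∨ s3 = 0 ∨ 0 = 0
s5 = s4 ∨ in4 = 0 ∨ 0 = 0
s6 = s1 ∧ s5 = 0 ∧ 0 = 0
So s5 = 0 and s6 = 0.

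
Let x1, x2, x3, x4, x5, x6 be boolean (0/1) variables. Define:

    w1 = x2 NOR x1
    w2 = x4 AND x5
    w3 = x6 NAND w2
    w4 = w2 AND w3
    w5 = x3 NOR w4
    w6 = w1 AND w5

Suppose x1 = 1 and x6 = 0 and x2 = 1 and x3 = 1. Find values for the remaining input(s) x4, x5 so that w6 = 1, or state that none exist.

no solution exists

With x1 = 1 and x6 = 0 and x2 = 1 and x3 = 1 fixed, none of the 4 settings of x4, x5 give w6 = 1.
For example, with x4=1, x5=0:
w1 = x2 NOR x1 = 1 NOR 1 = 0
w2 = x4 AND x5 = 1 AND 0 = 0
w3 = x6 NAND w2 = 0 NAND 0 = 1
w4 = w2 AND w3 = 0 AND 1 = 0
w5 = x3 NOR w4 = 1 NOR 0 = 0
w6 = w1 AND w5 = 0 AND 0 = 0
giving w6 = 0 ≠ 1.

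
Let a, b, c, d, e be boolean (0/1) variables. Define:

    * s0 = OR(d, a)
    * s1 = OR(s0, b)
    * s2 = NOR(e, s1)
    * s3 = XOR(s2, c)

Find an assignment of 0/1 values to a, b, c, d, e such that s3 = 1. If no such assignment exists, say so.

a=0 b=0 c=1 d=1 e=1

s3 = XOR(s2, c) must be 1, so s2 and c differ.
Check with a=0 b=0 c=1 d=1 e=1:
s0 = OR(d, a) = OR(1, 0) = 1
s1 = OR(s0, b) = OR(1, 0) = 1
s2 = NOR(e, s1) = NOR(1, 1) = 0
s3 = XOR(s2, c) = XOR(0, 1) = 1
So s3 = 1 as required.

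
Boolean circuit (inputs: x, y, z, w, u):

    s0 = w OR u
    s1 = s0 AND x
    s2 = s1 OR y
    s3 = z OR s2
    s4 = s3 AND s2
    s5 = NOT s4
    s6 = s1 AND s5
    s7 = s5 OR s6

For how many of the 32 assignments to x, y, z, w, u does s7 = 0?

22

s7 = s5 OR s6 must be 0, so both s5 = 0 and s6 = 0.
s5 = NOT s4 must be 0, so s4 = 1.
Enumerating the 32 input combinations, 22 give s7 = 0 and 10 give s7 = 1.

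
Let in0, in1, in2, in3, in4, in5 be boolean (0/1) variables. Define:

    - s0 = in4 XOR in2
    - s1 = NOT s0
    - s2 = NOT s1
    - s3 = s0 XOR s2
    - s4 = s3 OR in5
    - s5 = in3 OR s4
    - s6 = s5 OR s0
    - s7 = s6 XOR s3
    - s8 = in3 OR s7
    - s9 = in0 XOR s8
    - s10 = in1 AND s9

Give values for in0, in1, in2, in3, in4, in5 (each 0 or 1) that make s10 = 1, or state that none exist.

s10 = in1 AND s9 must be 1, so both in1 = 1 and s9 = 1.
s9 = in0 XOR s8 must be 1, so in0 and s8 differ.
Check with in0=0 in1=1 in2=0 in3=1 in4=0 in5=1:
s0 = in4 XOR in2 = 0 XOR 0 = 0
s1 = NOT s0 = NOT 0 = 1
s2 = NOT s1 = NOT 1 = 0
s3 = s0 XOR s2 = 0 XOR 0 = 0
s4 = s3 OR in5 = 0 OR 1 = 1
s5 = in3 OR s4 = 1 OR 1 = 1
s6 = s5 OR s0 = 1 OR 0 = 1
s7 = s6 XOR s3 = 1 XOR 0 = 1
s8 = in3 OR s7 = 1 OR 1 = 1
s9 = in0 XOR s8 = 0 XOR 1 = 1
s10 = in1 AND s9 = 1 AND 1 = 1
So s10 = 1 as required.

in0=0 in1=1 in2=0 in3=1 in4=0 in5=1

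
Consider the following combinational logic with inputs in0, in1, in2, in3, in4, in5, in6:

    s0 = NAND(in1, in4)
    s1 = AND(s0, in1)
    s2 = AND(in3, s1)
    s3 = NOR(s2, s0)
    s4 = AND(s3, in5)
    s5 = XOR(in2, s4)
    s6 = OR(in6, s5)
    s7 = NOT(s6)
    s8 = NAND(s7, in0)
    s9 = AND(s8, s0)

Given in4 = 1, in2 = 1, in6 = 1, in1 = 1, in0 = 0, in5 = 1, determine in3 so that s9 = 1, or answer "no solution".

With in4 = 1, in2 = 1, in6 = 1, in1 = 1, in0 = 0, in5 = 1 fixed, none of the 2 settings of in3 give s9 = 1.
For example, with in3=1:
s0 = NAND(in1, in4) = NAND(1, 1) = 0
s1 = AND(s0, in1) = AND(0, 1) = 0
s2 = AND(in3, s1) = AND(1, 0) = 0
s3 = NOR(s2, s0) = NOR(0, 0) = 1
s4 = AND(s3, in5) = AND(1, 1) = 1
s5 = XOR(in2, s4) = XOR(1, 1) = 0
s6 = OR(in6, s5) = OR(1, 0) = 1
s7 = NOT(s6) = NOT 1 = 0
s8 = NAND(s7, in0) = NAND(0, 0) = 1
s9 = AND(s8, s0) = AND(1, 0) = 0
giving s9 = 0 ≠ 1.

no solution exists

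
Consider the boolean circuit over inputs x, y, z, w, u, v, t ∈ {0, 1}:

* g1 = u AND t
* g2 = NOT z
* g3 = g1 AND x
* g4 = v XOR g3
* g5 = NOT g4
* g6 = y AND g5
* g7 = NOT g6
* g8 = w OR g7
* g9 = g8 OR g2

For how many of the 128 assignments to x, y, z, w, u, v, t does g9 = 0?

8

g9 = g8 OR g2 must be 0, so both g8 = 0 and g2 = 0.
Enumerating the 128 input combinations, 8 give g9 = 0 and 120 give g9 = 1.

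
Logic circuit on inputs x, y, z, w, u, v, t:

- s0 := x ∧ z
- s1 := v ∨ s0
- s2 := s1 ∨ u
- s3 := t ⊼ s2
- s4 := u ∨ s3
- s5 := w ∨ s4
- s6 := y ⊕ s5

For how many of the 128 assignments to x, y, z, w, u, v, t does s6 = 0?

s6 = y ⊕ s5 must be 0, so y and s5 are equal.
Enumerating the 128 input combinations, 64 give s6 = 0 and 64 give s6 = 1.

64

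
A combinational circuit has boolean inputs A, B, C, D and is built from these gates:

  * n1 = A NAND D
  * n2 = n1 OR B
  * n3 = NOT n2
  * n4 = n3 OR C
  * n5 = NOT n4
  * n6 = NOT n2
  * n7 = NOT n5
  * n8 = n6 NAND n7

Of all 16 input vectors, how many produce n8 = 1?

14

n8 = n6 NAND n7 must be 1, so at least one of n6, n7 is 0.
Enumerating the 16 input combinations, 14 give n8 = 1 and 2 give n8 = 0.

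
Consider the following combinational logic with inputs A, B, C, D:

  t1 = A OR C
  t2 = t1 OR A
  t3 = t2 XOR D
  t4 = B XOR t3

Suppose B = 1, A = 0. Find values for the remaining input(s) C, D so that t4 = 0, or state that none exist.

t4 = B XOR t3 must be 0, so B and t3 are equal.
Check with B = 1, A = 0 and C=1, D=0:
t1 = A OR C = 0 OR 1 = 1
t2 = t1 OR A = 1 OR 0 = 1
t3 = t2 XOR D = 1 XOR 0 = 1
t4 = B XOR t3 = 1 XOR 1 = 0
So t4 = 0.

C=1, D=0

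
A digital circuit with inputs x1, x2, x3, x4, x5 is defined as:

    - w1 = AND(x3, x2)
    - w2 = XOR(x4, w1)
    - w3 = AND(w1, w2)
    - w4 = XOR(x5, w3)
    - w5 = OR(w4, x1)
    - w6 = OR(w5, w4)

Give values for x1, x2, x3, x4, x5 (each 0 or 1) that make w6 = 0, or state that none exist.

w6 = OR(w5, w4) must be 0, so both w5 = 0 and w4 = 0.
Check with x1=0, x2=0, x3=1, x4=1, x5=0:
w1 = AND(x3, x2) = AND(1, 0) = 0
w2 = XOR(x4, w1) = XOR(1, 0) = 1
w3 = AND(w1, w2) = AND(0, 1) = 0
w4 = XOR(x5, w3) = XOR(0, 0) = 0
w5 = OR(w4, x1) = OR(0, 0) = 0
w6 = OR(w5, w4) = OR(0, 0) = 0
So w6 = 0 as required.

x1=0, x2=0, x3=1, x4=1, x5=0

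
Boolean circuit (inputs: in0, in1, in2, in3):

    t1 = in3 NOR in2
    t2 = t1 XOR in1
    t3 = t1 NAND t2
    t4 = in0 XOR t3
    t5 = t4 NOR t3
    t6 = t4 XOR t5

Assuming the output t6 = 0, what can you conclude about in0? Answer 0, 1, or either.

t6 = t4 XOR t5 must be 0, so t4 and t5 are equal.
Every assignment with t6 = 0 has in0 = 1; there are 7 such assignment(s).

1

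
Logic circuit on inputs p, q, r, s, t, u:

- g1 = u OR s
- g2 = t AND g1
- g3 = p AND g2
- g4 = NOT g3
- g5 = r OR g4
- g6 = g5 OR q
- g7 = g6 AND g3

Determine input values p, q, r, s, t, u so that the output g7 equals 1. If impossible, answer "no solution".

Check with p=1 q=1 r=1 s=1 t=1 u=1:
g1 = u OR s = 1 OR 1 = 1
g2 = t AND g1 = 1 AND 1 = 1
g3 = p AND g2 = 1 AND 1 = 1
g4 = NOT g3 = NOT 1 = 0
g5 = r OR g4 = 1 OR 0 = 1
g6 = g5 OR q = 1 OR 1 = 1
g7 = g6 AND g3 = 1 AND 1 = 1
So g7 = 1 as required.

p=1 q=1 r=1 s=1 t=1 u=1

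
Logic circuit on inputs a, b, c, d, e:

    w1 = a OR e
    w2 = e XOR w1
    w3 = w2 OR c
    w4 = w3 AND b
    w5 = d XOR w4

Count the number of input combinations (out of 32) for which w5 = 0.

w5 = d XOR w4 must be 0, so d and w4 are equal.
Enumerating the 32 input combinations, 16 give w5 = 0 and 16 give w5 = 1.

16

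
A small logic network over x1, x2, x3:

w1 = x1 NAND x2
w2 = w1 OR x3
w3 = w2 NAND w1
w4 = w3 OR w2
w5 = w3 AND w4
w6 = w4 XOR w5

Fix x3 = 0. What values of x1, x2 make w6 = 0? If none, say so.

Check with x3 = 0 and x1=1, x2=1:
w1 = x1 NAND x2 = 1 NAND 1 = 0
w2 = w1 OR x3 = 0 OR 0 = 0
w3 = w2 NAND w1 = 0 NAND 0 = 1
w4 = w3 OR w2 = 1 OR 0 = 1
w5 = w3 AND w4 = 1 AND 1 = 1
w6 = w4 XOR w5 = 1 XOR 1 = 0
So w6 = 0.

x1=1, x2=1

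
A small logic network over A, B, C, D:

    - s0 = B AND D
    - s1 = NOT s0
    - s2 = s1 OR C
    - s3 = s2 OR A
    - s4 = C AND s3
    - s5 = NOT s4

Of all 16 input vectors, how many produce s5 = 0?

s5 = NOT s4 must be 0, so s4 = 1.
s4 = C AND s3 must be 1, so both C = 1 and s3 = 1.
Enumerating the 16 input combinations, 8 give s5 = 0 and 8 give s5 = 1.

8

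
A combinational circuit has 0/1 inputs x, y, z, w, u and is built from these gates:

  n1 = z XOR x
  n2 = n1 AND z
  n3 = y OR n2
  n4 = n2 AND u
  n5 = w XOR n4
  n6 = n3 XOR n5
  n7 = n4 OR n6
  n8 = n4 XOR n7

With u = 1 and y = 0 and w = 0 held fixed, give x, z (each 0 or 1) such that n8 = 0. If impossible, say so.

x=1, z=0

n8 = n4 XOR n7 must be 0, so n4 and n7 are equal.
Check with u = 1 and y = 0 and w = 0 and x=1, z=0:
n1 = z XOR x = 0 XOR 1 = 1
n2 = n1 AND z = 1 AND 0 = 0
n3 = y OR n2 = 0 OR 0 = 0
n4 = n2 AND u = 0 AND 1 = 0
n5 = w XOR n4 = 0 XOR 0 = 0
n6 = n3 XOR n5 = 0 XOR 0 = 0
n7 = n4 OR n6 = 0 OR 0 = 0
n8 = n4 XOR n7 = 0 XOR 0 = 0
So n8 = 0.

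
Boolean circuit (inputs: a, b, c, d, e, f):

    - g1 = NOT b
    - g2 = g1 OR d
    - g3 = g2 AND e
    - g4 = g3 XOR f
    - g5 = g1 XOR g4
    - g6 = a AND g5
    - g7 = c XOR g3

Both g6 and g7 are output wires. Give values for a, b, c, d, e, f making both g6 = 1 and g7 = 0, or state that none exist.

a=1, b=0, c=1, d=0, e=1, f=1

Check with a=1, b=0, c=1, d=0, e=1, f=1:
g1 = NOT b = NOT 0 = 1
g2 = g1 OR d = 1 OR 0 = 1
g3 = g2 AND e = 1 AND 1 = 1
g4 = g3 XOR f = 1 XOR 1 = 0
g5 = g1 XOR g4 = 1 XOR 0 = 1
g6 = a AND g5 = 1 AND 1 = 1
g7 = c XOR g3 = 1 XOR 1 = 0
So g6 = 1 and g7 = 0.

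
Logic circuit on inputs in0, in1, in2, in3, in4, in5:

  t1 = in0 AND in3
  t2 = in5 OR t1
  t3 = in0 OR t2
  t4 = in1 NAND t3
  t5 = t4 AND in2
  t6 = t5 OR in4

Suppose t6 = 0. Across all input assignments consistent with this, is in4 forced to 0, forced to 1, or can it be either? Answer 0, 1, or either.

t6 = t5 OR in4 must be 0, so both t5 = 0 and in4 = 0.
Every assignment with t6 = 0 has in4 = 0; there are 22 such assignment(s).

0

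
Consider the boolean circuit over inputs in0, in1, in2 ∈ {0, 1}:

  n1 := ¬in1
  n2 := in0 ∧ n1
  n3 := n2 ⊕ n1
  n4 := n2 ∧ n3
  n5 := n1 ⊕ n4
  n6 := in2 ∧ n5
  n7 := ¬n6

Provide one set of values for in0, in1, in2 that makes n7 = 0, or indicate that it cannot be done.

n7 = ¬n6 must be 0, so n6 = 1.
n6 = in2 ∧ n5 must be 1, so both in2 = 1 and n5 = 1.
n5 = n1 ⊕ n4 must be 1, so n1 and n4 differ.
Check with in0=0 in1=0 in2=1:
n1 = ¬in1 = ¬0 = 1
n2 = in0 ∧ n1 = 0 ∧ 1 = 0
n3 = n2 ⊕ n1 = 0 ⊕ 1 = 1
n4 = n2 ∧ n3 = 0 ∧ 1 = 0
n5 = n1 ⊕ n4 = 1 ⊕ 0 = 1
n6 = in2 ∧ n5 = 1 ∧ 1 = 1
n7 = ¬n6 = ¬1 = 0
So n7 = 0 as required.

in0=0 in1=0 in2=1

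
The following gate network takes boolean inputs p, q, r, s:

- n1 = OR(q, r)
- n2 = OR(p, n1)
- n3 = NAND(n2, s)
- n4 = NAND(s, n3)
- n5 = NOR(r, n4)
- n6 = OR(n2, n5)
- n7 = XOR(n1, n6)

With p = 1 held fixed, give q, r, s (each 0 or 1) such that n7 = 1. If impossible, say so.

n7 = XOR(n1, n6) must be 1, so n1 and n6 differ.
Check with p = 1 and q=0, r=0, s=1:
n1 = OR(q, r) = OR(0, 0) = 0
n2 = OR(p, n1) = OR(1, 0) = 1
n3 = NAND(n2, s) = NAND(1, 1) = 0
n4 = NAND(s, n3) = NAND(1, 0) = 1
n5 = NOR(r, n4) = NOR(0, 1) = 0
n6 = OR(n2, n5) = OR(1, 0) = 1
n7 = XOR(n1, n6) = XOR(0, 1) = 1
So n7 = 1.

q=0, r=0, s=1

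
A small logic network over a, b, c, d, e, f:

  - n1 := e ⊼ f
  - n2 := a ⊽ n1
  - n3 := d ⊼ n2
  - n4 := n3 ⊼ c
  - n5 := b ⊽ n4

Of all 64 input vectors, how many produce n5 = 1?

15

n5 = b ⊽ n4 must be 1, so both b = 0 and n4 = 0.
Enumerating the 64 input combinations, 15 give n5 = 1 and 49 give n5 = 0.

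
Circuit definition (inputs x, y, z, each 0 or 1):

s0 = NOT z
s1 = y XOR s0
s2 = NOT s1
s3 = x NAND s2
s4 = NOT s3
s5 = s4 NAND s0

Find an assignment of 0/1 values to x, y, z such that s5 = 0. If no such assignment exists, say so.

x=1, y=1, z=0

s5 = s4 NAND s0 must be 0, so both s4 = 1 and s0 = 1.
Check with x=1, y=1, z=0:
s0 = NOT z = NOT 0 = 1
s1 = y XOR s0 = 1 XOR 1 = 0
s2 = NOT s1 = NOT 0 = 1
s3 = x NAND s2 = 1 NAND 1 = 0
s4 = NOT s3 = NOT 0 = 1
s5 = s4 NAND s0 = 1 NAND 1 = 0
So s5 = 0 as required.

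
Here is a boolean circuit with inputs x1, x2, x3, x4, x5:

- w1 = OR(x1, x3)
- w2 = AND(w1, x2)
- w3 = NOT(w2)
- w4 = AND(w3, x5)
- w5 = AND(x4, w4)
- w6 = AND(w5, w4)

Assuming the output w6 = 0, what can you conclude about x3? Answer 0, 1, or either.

Both values of x3 occur among assignments with w6 = 0:
  x3=0: x1=0, x2=0, x3=0, x4=0, x5=0
  x3=1: x1=0, x2=0, x3=1, x4=0, x5=0

either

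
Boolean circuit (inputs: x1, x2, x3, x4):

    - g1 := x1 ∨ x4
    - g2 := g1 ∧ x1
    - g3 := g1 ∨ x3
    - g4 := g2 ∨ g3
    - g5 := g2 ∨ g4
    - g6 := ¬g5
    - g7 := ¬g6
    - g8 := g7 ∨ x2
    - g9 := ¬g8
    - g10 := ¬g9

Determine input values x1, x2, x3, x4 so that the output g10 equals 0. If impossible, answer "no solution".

x1=0 x2=0 x3=0 x4=0

g10 = ¬g9 must be 0, so g9 = 1.
g9 = ¬g8 must be 1, so g8 = 0.
Check with x1=0 x2=0 x3=0 x4=0:
g1 = x1 ∨ x4 = 0 ∨ 0 = 0
g2 = g1 ∧ x1 = 0 ∧ 0 = 0
g3 = g1 ∨ x3 = 0 ∨ 0 = 0
g4 = g2 ∨ g3 = 0 ∨ 0 = 0
g5 = g2 ∨ g4 = 0 ∨ 0 = 0
g6 = ¬g5 = ¬0 = 1
g7 = ¬g6 = ¬1 = 0
g8 = g7 ∨ x2 = 0 ∨ 0 = 0
g9 = ¬g8 = ¬0 = 1
g10 = ¬g9 = ¬1 = 0
So g10 = 0 as required.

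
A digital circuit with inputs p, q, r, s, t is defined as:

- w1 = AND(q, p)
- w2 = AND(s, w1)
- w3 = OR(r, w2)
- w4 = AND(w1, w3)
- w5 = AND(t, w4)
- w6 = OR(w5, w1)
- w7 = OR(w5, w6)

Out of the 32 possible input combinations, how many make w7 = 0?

w7 = OR(w5, w6) must be 0, so both w5 = 0 and w6 = 0.
w5 = AND(t, w4) must be 0, so at least one of t, w4 is 0.
Enumerating the 32 input combinations, 24 give w7 = 0 and 8 give w7 = 1.

24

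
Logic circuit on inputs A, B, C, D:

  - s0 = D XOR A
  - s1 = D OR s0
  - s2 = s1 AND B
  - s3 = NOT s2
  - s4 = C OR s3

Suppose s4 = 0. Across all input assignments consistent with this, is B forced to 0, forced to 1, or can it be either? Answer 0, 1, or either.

s4 = C OR s3 must be 0, so both C = 0 and s3 = 0.
Every assignment with s4 = 0 has B = 1; there are 3 such assignment(s).
  A=0, B=1, C=0, D=1
  A=1, B=1, C=0, D=0
  A=1, B=1, C=0, D=1

1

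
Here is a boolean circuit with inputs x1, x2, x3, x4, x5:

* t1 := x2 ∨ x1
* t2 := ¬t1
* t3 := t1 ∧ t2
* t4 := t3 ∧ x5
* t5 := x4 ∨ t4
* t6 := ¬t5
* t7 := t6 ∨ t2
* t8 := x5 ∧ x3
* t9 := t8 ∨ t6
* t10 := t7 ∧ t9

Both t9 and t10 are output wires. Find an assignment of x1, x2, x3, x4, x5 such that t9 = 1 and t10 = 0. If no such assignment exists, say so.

Check with x1=1, x2=1, x3=1, x4=1, x5=1:
t1 = x2 ∨ x1 = 1 ∨ 1 = 1
t2 = ¬t1 = ¬1 = 0
t3 = t1 ∧ t2 = 1 ∧ 0 = 0
t4 = t3 ∧ x5 = 0 ∧ 1 = 0
t5 = x4 ∨ t4 = 1 ∨ 0 = 1
t6 = ¬t5 = ¬1 = 0
t7 = t6 ∨ t2 = 0 ∨ 0 = 0
t8 = x5 ∧ x3 = 1 ∧ 1 = 1
t9 = t8 ∨ t6 = 1 ∨ 0 = 1
t10 = t7 ∧ t9 = 0 ∧ 1 = 0
So t9 = 1 and t10 = 0.

x1=1, x2=1, x3=1, x4=1, x5=1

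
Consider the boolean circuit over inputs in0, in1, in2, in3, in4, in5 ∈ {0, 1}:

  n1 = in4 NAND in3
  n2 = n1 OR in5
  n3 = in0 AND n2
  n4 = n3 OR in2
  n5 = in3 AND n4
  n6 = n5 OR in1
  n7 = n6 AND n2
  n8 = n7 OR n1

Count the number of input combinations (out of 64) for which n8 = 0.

n8 = n7 OR n1 must be 0, so both n7 = 0 and n1 = 0.
n7 = n6 AND n2 must be 0, so at least one of n6, n2 is 0.
n1 = in4 NAND in3 must be 0, so both in4 = 1 and in3 = 1.
Enumerating the 64 input combinations, 9 give n8 = 0 and 55 give n8 = 1.

9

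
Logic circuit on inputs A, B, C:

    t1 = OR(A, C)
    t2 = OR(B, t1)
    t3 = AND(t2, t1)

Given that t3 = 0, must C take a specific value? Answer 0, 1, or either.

0

t3 = AND(t2, t1) must be 0, so at least one of t2, t1 is 0.
Every assignment with t3 = 0 has C = 0; there are 2 such assignment(s).
  A=0, B=0, C=0
  A=0, B=1, C=0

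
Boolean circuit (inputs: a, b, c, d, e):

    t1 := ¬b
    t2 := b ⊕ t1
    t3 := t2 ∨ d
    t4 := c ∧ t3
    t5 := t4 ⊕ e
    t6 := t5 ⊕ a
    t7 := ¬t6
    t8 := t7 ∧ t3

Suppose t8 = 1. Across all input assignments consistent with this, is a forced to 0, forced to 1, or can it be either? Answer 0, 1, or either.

either

Both values of a occur among assignments with t8 = 1:
  a=0: a=0, b=0, c=0, d=0, e=0
  a=1: a=1, b=0, c=0, d=0, e=1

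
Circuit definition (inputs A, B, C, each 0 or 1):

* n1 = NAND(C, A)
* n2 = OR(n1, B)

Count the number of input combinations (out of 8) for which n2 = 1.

7

n2 = OR(n1, B) must be 1, so at least one of n1, B is 1.
Enumerating the 8 input combinations, 7 give n2 = 1 and 1 give n2 = 0.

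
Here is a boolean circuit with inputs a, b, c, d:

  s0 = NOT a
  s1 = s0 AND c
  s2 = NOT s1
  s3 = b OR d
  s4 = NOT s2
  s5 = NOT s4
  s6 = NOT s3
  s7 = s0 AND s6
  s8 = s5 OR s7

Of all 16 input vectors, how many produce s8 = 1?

13

s8 = s5 OR s7 must be 1, so at least one of s5, s7 is 1.
Enumerating the 16 input combinations, 13 give s8 = 1 and 3 give s8 = 0.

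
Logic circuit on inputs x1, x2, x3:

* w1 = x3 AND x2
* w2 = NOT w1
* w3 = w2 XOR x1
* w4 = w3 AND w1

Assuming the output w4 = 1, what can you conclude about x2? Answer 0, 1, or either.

w4 = w3 AND w1 must be 1, so both w3 = 1 and w1 = 1.
Every assignment with w4 = 1 has x2 = 1; there are 1 such assignment(s).
  x1=1, x2=1, x3=1

1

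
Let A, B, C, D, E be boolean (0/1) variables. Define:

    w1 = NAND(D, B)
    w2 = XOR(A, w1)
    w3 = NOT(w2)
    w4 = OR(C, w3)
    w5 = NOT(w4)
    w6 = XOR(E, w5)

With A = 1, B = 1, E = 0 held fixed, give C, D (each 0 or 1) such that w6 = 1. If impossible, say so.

Check with A = 1, B = 1, E = 0 and C=0, D=1:
w1 = NAND(D, B) = NAND(1, 1) = 0
w2 = XOR(A, w1) = XOR(1, 0) = 1
w3 = NOT(w2) = NOT 1 = 0
w4 = OR(C, w3) = OR(0, 0) = 0
w5 = NOT(w4) = NOT 0 = 1
w6 = XOR(E, w5) = XOR(0, 1) = 1
So w6 = 1.

C=0, D=1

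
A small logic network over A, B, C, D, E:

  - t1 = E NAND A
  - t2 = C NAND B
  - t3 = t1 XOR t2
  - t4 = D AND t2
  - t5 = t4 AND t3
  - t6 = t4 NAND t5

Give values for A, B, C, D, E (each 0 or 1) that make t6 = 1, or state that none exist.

A=1 B=1 C=0 D=0 E=0

Check with A=1 B=1 C=0 D=0 E=0:
t1 = E NAND A = 0 NAND 1 = 1
t2 = C NAND B = 0 NAND 1 = 1
t3 = t1 XOR t2 = 1 XOR 1 = 0
t4 = D AND t2 = 0 AND 1 = 0
t5 = t4 AND t3 = 0 AND 0 = 0
t6 = t4 NAND t5 = 0 NAND 0 = 1
So t6 = 1 as required.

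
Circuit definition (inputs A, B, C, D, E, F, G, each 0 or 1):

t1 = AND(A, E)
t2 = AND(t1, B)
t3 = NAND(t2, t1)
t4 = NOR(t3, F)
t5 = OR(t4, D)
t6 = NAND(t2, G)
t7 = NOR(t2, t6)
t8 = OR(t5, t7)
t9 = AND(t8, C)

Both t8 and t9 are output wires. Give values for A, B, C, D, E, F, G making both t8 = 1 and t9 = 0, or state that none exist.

Check with A=0, B=1, C=0, D=1, E=1, F=0, G=1:
t1 = AND(A, E) = AND(0, 1) = 0
t2 = AND(t1, B) = AND(0, 1) = 0
t3 = NAND(t2, t1) = NAND(0, 0) = 1
t4 = NOR(t3, F) = NOR(1, 0) = 0
t5 = OR(t4, D) = OR(0, 1) = 1
t6 = NAND(t2, G) = NAND(0, 1) = 1
t7 = NOR(t2, t6) = NOR(0, 1) = 0
t8 = OR(t5, t7) = OR(1, 0) = 1
t9 = AND(t8, C) = AND(1, 0) = 0
So t8 = 1 and t9 = 0.

A=0, B=1, C=0, D=1, E=1, F=0, G=1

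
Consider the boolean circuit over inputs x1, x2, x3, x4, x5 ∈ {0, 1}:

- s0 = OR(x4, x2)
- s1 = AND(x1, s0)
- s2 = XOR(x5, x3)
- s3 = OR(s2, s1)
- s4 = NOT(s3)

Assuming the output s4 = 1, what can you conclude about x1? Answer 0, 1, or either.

Both values of x1 occur among assignments with s4 = 1:
  x1=0: x1=0, x2=0, x3=0, x4=0, x5=0
  x1=1: x1=1, x2=0, x3=0, x4=0, x5=0

either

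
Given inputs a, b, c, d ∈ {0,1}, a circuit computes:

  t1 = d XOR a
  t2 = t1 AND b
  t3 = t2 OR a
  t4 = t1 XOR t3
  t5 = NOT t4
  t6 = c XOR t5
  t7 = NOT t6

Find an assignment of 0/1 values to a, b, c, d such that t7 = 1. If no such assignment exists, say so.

t7 = NOT t6 must be 1, so t6 = 0.
Check with a=0 b=0 c=1 d=0:
t1 = d XOR a = 0 XOR 0 = 0
t2 = t1 AND b = 0 AND 0 = 0
t3 = t2 OR a = 0 OR 0 = 0
t4 = t1 XOR t3 = 0 XOR 0 = 0
t5 = NOT t4 = NOT 0 = 1
t6 = c XOR t5 = 1 XOR 1 = 0
t7 = NOT t6 = NOT 0 = 1
So t7 = 1 as required.

a=0 b=0 c=1 d=0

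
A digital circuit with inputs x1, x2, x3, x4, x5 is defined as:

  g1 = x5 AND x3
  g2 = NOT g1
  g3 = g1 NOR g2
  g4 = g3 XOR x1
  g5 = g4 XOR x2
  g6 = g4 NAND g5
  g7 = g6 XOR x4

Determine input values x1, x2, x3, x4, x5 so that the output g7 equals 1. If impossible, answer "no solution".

x1=1, x2=1, x3=0, x4=0, x5=0

g7 = g6 XOR x4 must be 1, so g6 and x4 differ.
Check with x1=1, x2=1, x3=0, x4=0, x5=0:
g1 = x5 AND x3 = 0 AND 0 = 0
g2 = NOT g1 = NOT 0 = 1
g3 = g1 NOR g2 = 0 NOR 1 = 0
g4 = g3 XOR x1 = 0 XOR 1 = 1
g5 = g4 XOR x2 = 1 XOR 1 = 0
g6 = g4 NAND g5 = 1 NAND 0 = 1
g7 = g6 XOR x4 = 1 XOR 0 = 1
So g7 = 1 as required.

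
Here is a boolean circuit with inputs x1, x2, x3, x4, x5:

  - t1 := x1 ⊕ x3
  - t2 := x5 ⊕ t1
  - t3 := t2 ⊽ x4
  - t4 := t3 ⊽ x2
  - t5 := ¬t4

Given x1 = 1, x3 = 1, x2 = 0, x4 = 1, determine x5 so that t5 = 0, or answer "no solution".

x5=1

Check with x1 = 1, x3 = 1, x2 = 0, x4 = 1 and x5=1:
t1 = x1 ⊕ x3 = 1 ⊕ 1 = 0
t2 = x5 ⊕ t1 = 1 ⊕ 0 = 1
t3 = t2 ⊽ x4 = 1 ⊽ 1 = 0
t4 = t3 ⊽ x2 = 0 ⊽ 0 = 1
t5 = ¬t4 = ¬1 = 0
So t5 = 0.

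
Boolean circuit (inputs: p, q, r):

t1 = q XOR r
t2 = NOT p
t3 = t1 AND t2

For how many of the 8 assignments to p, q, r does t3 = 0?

t3 = t1 AND t2 must be 0, so at least one of t1, t2 is 0.
Enumerating the 8 input combinations, 6 give t3 = 0 and 2 give t3 = 1.

6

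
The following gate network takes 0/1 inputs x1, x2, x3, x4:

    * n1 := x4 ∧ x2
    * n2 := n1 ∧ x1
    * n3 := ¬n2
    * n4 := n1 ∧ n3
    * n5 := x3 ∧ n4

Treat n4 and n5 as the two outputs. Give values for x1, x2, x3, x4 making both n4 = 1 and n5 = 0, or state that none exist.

x1=0 x2=1 x3=0 x4=1

Check with x1=0 x2=1 x3=0 x4=1:
n1 = x4 ∧ x2 = 1 ∧ 1 = 1
n2 = n1 ∧ x1 = 1 ∧ 0 = 0
n3 = ¬n2 = ¬0 = 1
n4 = n1 ∧ n3 = 1 ∧ 1 = 1
n5 = x3 ∧ n4 = 0 ∧ 1 = 0
So n4 = 1 and n5 = 0.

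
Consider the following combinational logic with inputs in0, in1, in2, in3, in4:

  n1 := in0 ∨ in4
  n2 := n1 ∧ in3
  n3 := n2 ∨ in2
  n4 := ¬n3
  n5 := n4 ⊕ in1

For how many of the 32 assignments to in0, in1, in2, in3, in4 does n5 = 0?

16

n5 = n4 ⊕ in1 must be 0, so n4 and in1 are equal.
Enumerating the 32 input combinations, 16 give n5 = 0 and 16 give n5 = 1.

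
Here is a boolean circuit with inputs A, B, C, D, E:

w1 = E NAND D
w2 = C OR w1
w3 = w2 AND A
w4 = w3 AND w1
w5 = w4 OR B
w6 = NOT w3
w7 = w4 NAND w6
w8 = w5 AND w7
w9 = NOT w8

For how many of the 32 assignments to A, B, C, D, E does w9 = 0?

w9 = NOT w8 must be 0, so w8 = 1.
Enumerating the 32 input combinations, 22 give w9 = 0 and 10 give w9 = 1.

22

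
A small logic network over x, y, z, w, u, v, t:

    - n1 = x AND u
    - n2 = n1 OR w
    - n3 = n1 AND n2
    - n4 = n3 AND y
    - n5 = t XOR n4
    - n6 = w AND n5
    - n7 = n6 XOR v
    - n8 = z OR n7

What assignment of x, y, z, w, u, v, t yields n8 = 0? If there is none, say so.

x=1 y=0 z=0 w=0 u=1 v=0 t=1

n8 = z OR n7 must be 0, so both z = 0 and n7 = 0.
n7 = n6 XOR v must be 0, so n6 and v are equal.
Check with x=1 y=0 z=0 w=0 u=1 v=0 t=1:
n1 = x AND u = 1 AND 1 = 1
n2 = n1 OR w = 1 OR 0 = 1
n3 = n1 AND n2 = 1 AND 1 = 1
n4 = n3 AND y = 1 AND 0 = 0
n5 = t XOR n4 = 1 XOR 0 = 1
n6 = w AND n5 = 0 AND 1 = 0
n7 = n6 XOR v = 0 XOR 0 = 0
n8 = z OR n7 = 0 OR 0 = 0
So n8 = 0 as required.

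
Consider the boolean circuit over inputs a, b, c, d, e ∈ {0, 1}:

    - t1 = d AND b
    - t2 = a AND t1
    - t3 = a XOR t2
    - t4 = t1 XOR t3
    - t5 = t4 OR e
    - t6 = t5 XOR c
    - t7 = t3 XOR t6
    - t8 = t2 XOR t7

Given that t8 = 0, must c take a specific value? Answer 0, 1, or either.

Both values of c occur among assignments with t8 = 0:
  c=0: a=0, b=0, c=0, d=0, e=0
  c=1: a=0, b=0, c=1, d=0, e=1

either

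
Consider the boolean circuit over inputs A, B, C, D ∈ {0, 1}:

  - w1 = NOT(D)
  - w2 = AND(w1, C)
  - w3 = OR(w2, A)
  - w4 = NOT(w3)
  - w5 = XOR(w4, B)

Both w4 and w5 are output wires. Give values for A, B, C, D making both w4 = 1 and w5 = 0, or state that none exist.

Check with A=0, B=1, C=1, D=1:
w1 = NOT(D) = NOT 1 = 0
w2 = AND(w1, C) = AND(0, 1) = 0
w3 = OR(w2, A) = OR(0, 0) = 0
w4 = NOT(w3) = NOT 0 = 1
w5 = XOR(w4, B) = XOR(1, 1) = 0
So w4 = 1 and w5 = 0.

A=0, B=1, C=1, D=1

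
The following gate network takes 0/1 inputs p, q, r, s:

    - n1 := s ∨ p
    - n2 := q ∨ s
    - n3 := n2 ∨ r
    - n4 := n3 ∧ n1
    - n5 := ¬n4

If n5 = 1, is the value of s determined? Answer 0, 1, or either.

0

n5 = ¬n4 must be 1, so n4 = 0.
Every assignment with n5 = 1 has s = 0; there are 5 such assignment(s).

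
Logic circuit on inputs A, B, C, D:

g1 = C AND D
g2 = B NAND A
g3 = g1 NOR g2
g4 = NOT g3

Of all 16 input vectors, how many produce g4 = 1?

g4 = NOT g3 must be 1, so g3 = 0.
g3 = g1 NOR g2 must be 0, so at least one of g1, g2 is 1.
Enumerating the 16 input combinations, 13 give g4 = 1 and 3 give g4 = 0.

13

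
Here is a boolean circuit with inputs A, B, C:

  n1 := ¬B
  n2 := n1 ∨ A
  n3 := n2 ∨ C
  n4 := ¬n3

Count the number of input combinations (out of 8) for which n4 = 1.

1

n4 = ¬n3 must be 1, so n3 = 0.
n3 = n2 ∨ C must be 0, so both n2 = 0 and C = 0.
Enumerating the 8 input combinations, 1 give n4 = 1 and 7 give n4 = 0.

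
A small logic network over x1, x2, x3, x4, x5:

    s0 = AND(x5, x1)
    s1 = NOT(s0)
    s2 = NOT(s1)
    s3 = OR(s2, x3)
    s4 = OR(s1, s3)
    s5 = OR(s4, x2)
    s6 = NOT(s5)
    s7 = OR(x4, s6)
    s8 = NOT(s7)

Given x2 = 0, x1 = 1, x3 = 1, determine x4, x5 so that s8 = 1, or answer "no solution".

x4=0, x5=1

s8 = NOT(s7) must be 1, so s7 = 0.
s7 = OR(x4, s6) must be 0, so both x4 = 0 and s6 = 0.
Check with x2 = 0, x1 = 1, x3 = 1 and x4=0, x5=1:
s0 = AND(x5, x1) = AND(1, 1) = 1
s1 = NOT(s0) = NOT 1 = 0
s2 = NOT(s1) = NOT 0 = 1
s3 = OR(s2, x3) = OR(1, 1) = 1
s4 = OR(s1, s3) = OR(0, 1) = 1
s5 = OR(s4, x2) = OR(1, 0) = 1
s6 = NOT(s5) = NOT 1 = 0
s7 = OR(x4, s6) = OR(0, 0) = 0
s8 = NOT(s7) = NOT 0 = 1
So s8 = 1.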